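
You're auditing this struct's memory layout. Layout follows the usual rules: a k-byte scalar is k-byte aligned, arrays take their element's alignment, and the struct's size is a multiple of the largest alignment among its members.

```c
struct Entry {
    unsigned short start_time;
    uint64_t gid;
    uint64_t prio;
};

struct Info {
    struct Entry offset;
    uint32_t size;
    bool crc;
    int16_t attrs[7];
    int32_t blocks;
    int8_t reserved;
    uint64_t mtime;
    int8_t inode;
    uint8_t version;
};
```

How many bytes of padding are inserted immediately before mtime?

Entry: 0..2  start_time  (2B, 2-aligned); 2..8  -- padding (6B); 8..16  gid  (8B, 8-aligned); 16..24  prio  (8B, 8-aligned); sizeof = 24, alignof = 8
0..24  offset  (24B, 8-aligned)
24..28  size  (4B, 4-aligned)
28..29  crc  (1B, 1-aligned)
29..30  -- padding (1B)
30..44  attrs  (14B, 2-aligned)
44..48  blocks  (4B, 4-aligned)
48..49  reserved  (1B, 1-aligned)
49..56  -- padding (7B)
56..64  mtime  (8B, 8-aligned)

7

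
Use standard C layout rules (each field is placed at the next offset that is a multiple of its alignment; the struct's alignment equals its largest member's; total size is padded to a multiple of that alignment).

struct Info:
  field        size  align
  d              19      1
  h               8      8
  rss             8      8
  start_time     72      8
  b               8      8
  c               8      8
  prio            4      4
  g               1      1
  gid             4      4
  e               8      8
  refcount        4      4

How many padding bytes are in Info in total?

16

0..19  d  (19B, 1-aligned)
19..24  -- padding (5B)
24..32  h  (8B, 8-aligned)
32..40  rss  (8B, 8-aligned)
40..112  start_time  (72B, 8-aligned)
112..120  b  (8B, 8-aligned)
120..128  c  (8B, 8-aligned)
128..132  prio  (4B, 4-aligned)
132..133  g  (1B, 1-aligned)
133..136  -- padding (3B)
136..140  gid  (4B, 4-aligned)
140..144  -- padding (4B)
144..152  e  (8B, 8-aligned)
152..156  refcount  (4B, 4-aligned)
156..160  -- tail padding (4B)
sizeof = 160, alignof = 8
data bytes 144, size 160 → padding 16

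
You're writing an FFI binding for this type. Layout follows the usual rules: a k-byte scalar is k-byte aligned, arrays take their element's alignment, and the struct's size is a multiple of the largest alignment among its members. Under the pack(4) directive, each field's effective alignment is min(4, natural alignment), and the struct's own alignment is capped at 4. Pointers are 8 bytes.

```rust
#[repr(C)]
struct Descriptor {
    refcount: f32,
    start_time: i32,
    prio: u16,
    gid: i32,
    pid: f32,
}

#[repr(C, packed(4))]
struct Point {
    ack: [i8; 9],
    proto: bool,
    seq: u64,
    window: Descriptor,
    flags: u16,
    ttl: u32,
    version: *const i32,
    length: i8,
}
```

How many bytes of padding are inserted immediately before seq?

Descriptor: 0..4  refcount  (4B, 4-aligned); 4..8  start_time  (4B, 4-aligned); 8..10  prio  (2B, 2-aligned); 10..12  -- padding (2B); 12..16  gid  (4B, 4-aligned); 16..20  pid  (4B, 4-aligned); sizeof = 20, alignof = 4
0..9  ack  (9B, 1-aligned)
9..10  proto  (1B, 1-aligned)
10..12  -- padding (2B)
12..20  seq  (8B, 4-aligned)

2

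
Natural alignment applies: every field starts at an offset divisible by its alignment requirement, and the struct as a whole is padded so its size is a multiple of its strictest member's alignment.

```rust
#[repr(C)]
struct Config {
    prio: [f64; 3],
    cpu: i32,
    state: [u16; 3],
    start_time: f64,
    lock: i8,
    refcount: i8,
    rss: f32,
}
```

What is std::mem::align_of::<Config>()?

8

member alignments: prio=8, cpu=4, state=2, start_time=8, lock=1, refcount=1, rss=4
max = 8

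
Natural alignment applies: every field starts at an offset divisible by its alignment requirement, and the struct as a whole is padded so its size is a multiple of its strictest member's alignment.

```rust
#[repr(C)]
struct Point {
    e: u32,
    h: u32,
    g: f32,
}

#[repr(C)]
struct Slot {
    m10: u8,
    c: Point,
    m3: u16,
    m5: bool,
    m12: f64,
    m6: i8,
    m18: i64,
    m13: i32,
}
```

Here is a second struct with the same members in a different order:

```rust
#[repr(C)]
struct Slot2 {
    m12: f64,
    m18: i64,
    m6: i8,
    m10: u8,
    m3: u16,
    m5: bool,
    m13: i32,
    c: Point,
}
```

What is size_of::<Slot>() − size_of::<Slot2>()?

Point: 0..4  e  (4B, 4-aligned); 4..8  h  (4B, 4-aligned); 8..12  g  (4B, 4-aligned); sizeof = 12, alignof = 4
0..1  m10  (1B, 1-aligned)
1..4  -- padding (3B)
4..16  c  (12B, 4-aligned)
16..18  m3  (2B, 2-aligned)
18..19  m5  (1B, 1-aligned)
19..24  -- padding (5B)
24..32  m12  (8B, 8-aligned)
32..33  m6  (1B, 1-aligned)
33..40  -- padding (7B)
40..48  m18  (8B, 8-aligned)
48..52  m13  (4B, 4-aligned)
52..56  -- tail padding (4B)
sizeof = 56, alignof = 8
— Slot2 —
0..8  m12  (8B, 8-aligned)
8..16  m18  (8B, 8-aligned)
16..17  m6  (1B, 1-aligned)
17..18  m10  (1B, 1-aligned)
18..20  m3  (2B, 2-aligned)
20..21  m5  (1B, 1-aligned)
21..24  -- padding (3B)
24..28  m13  (4B, 4-aligned)
28..40  c  (12B, 4-aligned)
sizeof = 40, alignof = 8
56 − 40 = 16

16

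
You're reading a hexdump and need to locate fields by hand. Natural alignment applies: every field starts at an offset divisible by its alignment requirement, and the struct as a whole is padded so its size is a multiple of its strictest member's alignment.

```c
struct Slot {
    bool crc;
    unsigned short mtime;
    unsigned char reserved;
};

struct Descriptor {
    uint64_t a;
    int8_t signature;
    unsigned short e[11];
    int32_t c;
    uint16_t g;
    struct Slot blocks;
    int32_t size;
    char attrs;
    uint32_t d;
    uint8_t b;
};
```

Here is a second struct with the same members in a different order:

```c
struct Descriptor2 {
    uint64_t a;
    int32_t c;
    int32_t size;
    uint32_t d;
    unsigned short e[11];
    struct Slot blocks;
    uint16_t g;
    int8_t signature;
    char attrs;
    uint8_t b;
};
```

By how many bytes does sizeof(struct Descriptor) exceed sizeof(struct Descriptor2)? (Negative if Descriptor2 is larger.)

8

Slot: crc at 0 (size 1, align 1) → ends 1; pad 1 to align 2 for mtime; mtime at 2 (size 2, align 2) → ends 4; reserved at 4 (size 1, align 1) → ends 5; tail pad 1 to reach multiple of 2; total 6 bytes, alignment 2
a at 0 (size 8, align 8) → ends 8
signature at 8 (size 1, align 1) → ends 9
pad 1 to align 2 for e
e at 10 (size 22, align 2) → ends 32
c at 32 (size 4, align 4) → ends 36
g at 36 (size 2, align 2) → ends 38
blocks at 38 (size 6, align 2) → ends 44
size at 44 (size 4, align 4) → ends 48
attrs at 48 (size 1, align 1) → ends 49
pad 3 to align 4 for d
d at 52 (size 4, align 4) → ends 56
b at 56 (size 1, align 1) → ends 57
tail pad 7 to reach multiple of 8
total 64 bytes, alignment 8
— Descriptor2 —
a at 0 (size 8, align 8) → ends 8
c at 8 (size 4, align 4) → ends 12
size at 12 (size 4, align 4) → ends 16
d at 16 (size 4, align 4) → ends 20
e at 20 (size 22, align 2) → ends 42
blocks at 42 (size 6, align 2) → ends 48
g at 48 (size 2, align 2) → ends 50
signature at 50 (size 1, align 1) → ends 51
attrs at 51 (size 1, align 1) → ends 52
b at 52 (size 1, align 1) → ends 53
tail pad 3 to reach multiple of 8
total 56 bytes, alignment 8
64 − 56 = 8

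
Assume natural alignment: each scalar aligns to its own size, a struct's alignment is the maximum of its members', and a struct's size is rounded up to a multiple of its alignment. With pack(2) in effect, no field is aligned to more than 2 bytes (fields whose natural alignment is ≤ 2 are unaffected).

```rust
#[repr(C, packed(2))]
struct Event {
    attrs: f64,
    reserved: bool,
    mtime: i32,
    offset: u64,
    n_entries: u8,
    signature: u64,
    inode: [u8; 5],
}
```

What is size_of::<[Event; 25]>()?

@0: attrs [8B, align 2] → 8
@8: reserved [1B, align 1] → 9
+1 pad (align 2)
@10: mtime [4B, align 2] → 14
@14: offset [8B, align 2] → 22
@22: n_entries [1B, align 1] → 23
+1 pad (align 2)
@24: signature [8B, align 2] → 32
@32: inode [5B, align 1] → 37
+1 tail pad (align 2)
size 38, align 2
array of 25: 25 × 38 = 950

950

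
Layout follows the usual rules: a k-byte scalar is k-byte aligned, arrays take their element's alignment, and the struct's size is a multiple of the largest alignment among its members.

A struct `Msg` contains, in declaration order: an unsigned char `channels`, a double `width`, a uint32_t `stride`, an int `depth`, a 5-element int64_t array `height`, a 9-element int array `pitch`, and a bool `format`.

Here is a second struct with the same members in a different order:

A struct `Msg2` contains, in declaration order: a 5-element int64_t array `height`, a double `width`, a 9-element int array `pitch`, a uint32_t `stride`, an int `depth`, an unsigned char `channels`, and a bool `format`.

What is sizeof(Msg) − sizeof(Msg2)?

8

@0: channels [1B, align 1] → 1
+7 pad (align 8)
@8: width [8B, align 8] → 16
@16: stride [4B, align 4] → 20
@20: depth [4B, align 4] → 24
@24: height [40B, align 8] → 64
@64: pitch [36B, align 4] → 100
@100: format [1B, align 1] → 101
+3 tail pad (align 8)
size 104, align 8
— Msg2 —
@0: height [40B, align 8] → 40
@40: width [8B, align 8] → 48
@48: pitch [36B, align 4] → 84
@84: stride [4B, align 4] → 88
@88: depth [4B, align 4] → 92
@92: channels [1B, align 1] → 93
@93: format [1B, align 1] → 94
+2 tail pad (align 8)
size 96, align 8
104 − 96 = 8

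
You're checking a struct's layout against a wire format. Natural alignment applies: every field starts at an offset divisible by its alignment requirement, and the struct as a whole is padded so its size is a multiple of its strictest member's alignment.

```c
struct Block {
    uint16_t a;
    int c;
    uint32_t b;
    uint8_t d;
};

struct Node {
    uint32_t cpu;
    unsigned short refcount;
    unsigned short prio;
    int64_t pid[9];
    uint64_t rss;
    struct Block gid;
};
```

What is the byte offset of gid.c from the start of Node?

92

Block: @0: a [2B, align 2] → 2; +2 pad (align 4); @4: c [4B, align 4] → 8; @8: b [4B, align 4] → 12; @12: d [1B, align 1] → 13; +3 tail pad (align 4); size 16, align 4
@0: cpu [4B, align 4] → 4
@4: refcount [2B, align 2] → 6
@6: prio [2B, align 2] → 8
@8: pid [72B, align 8] → 80
@80: rss [8B, align 8] → 88
@88: gid [16B, align 4] → 104
within Block: c at 4
88 + 4 = 92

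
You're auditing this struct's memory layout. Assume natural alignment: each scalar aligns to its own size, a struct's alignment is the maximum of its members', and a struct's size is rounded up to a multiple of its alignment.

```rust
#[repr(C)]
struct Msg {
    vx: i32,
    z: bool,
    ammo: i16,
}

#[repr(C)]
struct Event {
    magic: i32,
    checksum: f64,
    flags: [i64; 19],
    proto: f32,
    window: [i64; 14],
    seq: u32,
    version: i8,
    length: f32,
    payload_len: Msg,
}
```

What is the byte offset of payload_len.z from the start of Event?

Msg: 0..4  vx  (4B, 4-aligned); 4..5  z  (1B, 1-aligned); 5..6  -- padding (1B); 6..8  ammo  (2B, 2-aligned); sizeof = 8, alignof = 4
0..4  magic  (4B, 4-aligned)
4..8  -- padding (4B)
8..16  checksum  (8B, 8-aligned)
16..168  flags  (152B, 8-aligned)
168..172  proto  (4B, 4-aligned)
172..176  -- padding (4B)
176..288  window  (112B, 8-aligned)
288..292  seq  (4B, 4-aligned)
292..293  version  (1B, 1-aligned)
293..296  -- padding (3B)
296..300  length  (4B, 4-aligned)
300..308  payload_len  (8B, 4-aligned)
within Msg: z at 4
300 + 4 = 304

304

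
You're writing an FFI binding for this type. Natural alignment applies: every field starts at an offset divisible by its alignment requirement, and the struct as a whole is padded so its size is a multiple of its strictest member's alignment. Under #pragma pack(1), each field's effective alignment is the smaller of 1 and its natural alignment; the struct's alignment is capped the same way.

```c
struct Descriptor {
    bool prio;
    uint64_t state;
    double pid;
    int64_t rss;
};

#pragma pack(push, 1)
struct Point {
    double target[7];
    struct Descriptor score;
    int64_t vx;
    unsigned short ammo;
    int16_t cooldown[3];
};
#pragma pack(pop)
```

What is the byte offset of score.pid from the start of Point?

Descriptor: @0: prio [1B, align 1] → 1; +7 pad (align 8); @8: state [8B, align 8] → 16; @16: pid [8B, align 8] → 24; @24: rss [8B, align 8] → 32; size 32, align 8
@0: target [56B, align 1] → 56
@56: score [32B, align 1] → 88
within Descriptor: pid at 16
56 + 16 = 72

72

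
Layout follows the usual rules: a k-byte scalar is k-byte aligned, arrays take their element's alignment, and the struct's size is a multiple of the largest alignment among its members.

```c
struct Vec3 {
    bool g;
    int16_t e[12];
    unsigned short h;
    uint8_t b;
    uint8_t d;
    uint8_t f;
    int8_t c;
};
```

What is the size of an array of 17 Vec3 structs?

544

g at 0 (size 1, align 1) → ends 1
pad 1 to align 2 for e
e at 2 (size 24, align 2) → ends 26
h at 26 (size 2, align 2) → ends 28
b at 28 (size 1, align 1) → ends 29
d at 29 (size 1, align 1) → ends 30
f at 30 (size 1, align 1) → ends 31
c at 31 (size 1, align 1) → ends 32
total 32 bytes, alignment 2
array of 17: 17 × 32 = 544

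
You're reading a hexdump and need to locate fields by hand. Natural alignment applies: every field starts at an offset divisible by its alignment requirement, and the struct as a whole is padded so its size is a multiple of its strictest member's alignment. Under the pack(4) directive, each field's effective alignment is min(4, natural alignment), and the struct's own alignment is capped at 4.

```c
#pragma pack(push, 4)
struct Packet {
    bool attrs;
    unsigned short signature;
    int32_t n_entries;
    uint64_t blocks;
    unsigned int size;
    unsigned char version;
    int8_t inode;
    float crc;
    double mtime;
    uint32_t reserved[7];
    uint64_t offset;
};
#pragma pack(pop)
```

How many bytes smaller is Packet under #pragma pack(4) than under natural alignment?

natural layout:
  attrs at 0 (size 1, align 1) → ends 1
  pad 1 to align 2 for signature
  signature at 2 (size 2, align 2) → ends 4
  n_entries at 4 (size 4, align 4) → ends 8
  blocks at 8 (size 8, align 8) → ends 16
  size at 16 (size 4, align 4) → ends 20
  version at 20 (size 1, align 1) → ends 21
  inode at 21 (size 1, align 1) → ends 22
  pad 2 to align 4 for crc
  crc at 24 (size 4, align 4) → ends 28
  pad 4 to align 8 for mtime
  mtime at 32 (size 8, align 8) → ends 40
  reserved at 40 (size 28, align 4) → ends 68
  pad 4 to align 8 for offset
  offset at 72 (size 8, align 8) → ends 80
  total 80 bytes, alignment 8
packed(4) layout:
  attrs at 0 (size 1, align 1) → ends 1
  pad 1 to align 2 for signature
  signature at 2 (size 2, align 2) → ends 4
  n_entries at 4 (size 4, align 4) → ends 8
  blocks at 8 (size 8, align 4) → ends 16
  size at 16 (size 4, align 4) → ends 20
  version at 20 (size 1, align 1) → ends 21
  inode at 21 (size 1, align 1) → ends 22
  pad 2 to align 4 for crc
  crc at 24 (size 4, align 4) → ends 28
  mtime at 28 (size 8, align 4) → ends 36
  reserved at 36 (size 28, align 4) → ends 64
  offset at 64 (size 8, align 4) → ends 72
  total 72 bytes, alignment 4
80 − 72 = 8

8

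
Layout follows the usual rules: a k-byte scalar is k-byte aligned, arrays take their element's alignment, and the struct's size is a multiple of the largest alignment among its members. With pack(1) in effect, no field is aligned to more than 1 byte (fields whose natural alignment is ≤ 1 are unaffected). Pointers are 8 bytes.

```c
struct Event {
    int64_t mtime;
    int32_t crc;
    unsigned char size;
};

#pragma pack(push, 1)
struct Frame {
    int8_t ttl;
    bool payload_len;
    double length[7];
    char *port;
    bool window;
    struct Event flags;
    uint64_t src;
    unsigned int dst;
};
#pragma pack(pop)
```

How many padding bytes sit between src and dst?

0

Event: mtime at 0 (size 8, align 8) → ends 8; crc at 8 (size 4, align 4) → ends 12; size at 12 (size 1, align 1) → ends 13; tail pad 3 to reach multiple of 8; total 16 bytes, alignment 8
ttl at 0 (size 1, align 1) → ends 1
payload_len at 1 (size 1, align 1) → ends 2
length at 2 (size 56, align 1) → ends 58
port at 58 (size 8, align 1) → ends 66
window at 66 (size 1, align 1) → ends 67
flags at 67 (size 16, align 1) → ends 83
src at 83 (size 8, align 1) → ends 91
dst at 91 (size 4, align 1) → ends 95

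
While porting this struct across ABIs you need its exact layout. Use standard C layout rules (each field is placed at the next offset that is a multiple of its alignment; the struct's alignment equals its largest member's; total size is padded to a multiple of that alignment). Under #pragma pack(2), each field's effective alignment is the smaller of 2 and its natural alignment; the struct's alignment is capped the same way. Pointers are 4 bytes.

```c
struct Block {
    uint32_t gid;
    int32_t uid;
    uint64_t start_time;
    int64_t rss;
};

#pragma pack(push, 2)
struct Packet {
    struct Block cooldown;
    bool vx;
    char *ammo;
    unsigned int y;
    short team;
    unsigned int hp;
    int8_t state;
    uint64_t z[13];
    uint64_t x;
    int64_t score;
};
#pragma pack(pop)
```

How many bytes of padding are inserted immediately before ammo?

Block: gid at 0 (size 4, align 4) → ends 4; uid at 4 (size 4, align 4) → ends 8; start_time at 8 (size 8, align 8) → ends 16; rss at 16 (size 8, align 8) → ends 24; total 24 bytes, alignment 8
cooldown at 0 (size 24, align 2) → ends 24
vx at 24 (size 1, align 1) → ends 25
pad 1 to align 2 for ammo
ammo at 26 (size 4, align 2) → ends 30

1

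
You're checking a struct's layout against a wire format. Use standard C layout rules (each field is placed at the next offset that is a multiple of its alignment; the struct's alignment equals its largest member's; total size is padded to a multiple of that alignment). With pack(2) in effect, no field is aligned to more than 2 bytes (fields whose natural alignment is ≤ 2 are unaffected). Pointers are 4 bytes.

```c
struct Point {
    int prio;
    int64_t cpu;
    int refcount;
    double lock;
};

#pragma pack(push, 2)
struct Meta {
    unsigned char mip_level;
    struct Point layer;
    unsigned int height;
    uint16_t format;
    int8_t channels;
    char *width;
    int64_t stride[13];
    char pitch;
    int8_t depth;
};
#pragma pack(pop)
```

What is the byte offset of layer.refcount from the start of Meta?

Point: prio at 0 (size 4, align 4) → ends 4; pad 4 to align 8 for cpu; cpu at 8 (size 8, align 8) → ends 16; refcount at 16 (size 4, align 4) → ends 20; pad 4 to align 8 for lock; lock at 24 (size 8, align 8) → ends 32; total 32 bytes, alignment 8
mip_level at 0 (size 1, align 1) → ends 1
pad 1 to align 2 for layer
layer at 2 (size 32, align 2) → ends 34
within Point: refcount at 16
2 + 16 = 18

18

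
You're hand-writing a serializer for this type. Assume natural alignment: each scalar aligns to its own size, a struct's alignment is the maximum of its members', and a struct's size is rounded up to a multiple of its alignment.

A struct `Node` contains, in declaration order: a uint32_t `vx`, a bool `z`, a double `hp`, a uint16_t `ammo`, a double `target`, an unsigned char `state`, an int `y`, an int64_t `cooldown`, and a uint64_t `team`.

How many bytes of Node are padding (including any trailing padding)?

12

@0: vx [4B, align 4] → 4
@4: z [1B, align 1] → 5
+3 pad (align 8)
@8: hp [8B, align 8] → 16
@16: ammo [2B, align 2] → 18
+6 pad (align 8)
@24: target [8B, align 8] → 32
@32: state [1B, align 1] → 33
+3 pad (align 4)
@36: y [4B, align 4] → 40
@40: cooldown [8B, align 8] → 48
@48: team [8B, align 8] → 56
size 56, align 8
data bytes 44, size 56 → padding 12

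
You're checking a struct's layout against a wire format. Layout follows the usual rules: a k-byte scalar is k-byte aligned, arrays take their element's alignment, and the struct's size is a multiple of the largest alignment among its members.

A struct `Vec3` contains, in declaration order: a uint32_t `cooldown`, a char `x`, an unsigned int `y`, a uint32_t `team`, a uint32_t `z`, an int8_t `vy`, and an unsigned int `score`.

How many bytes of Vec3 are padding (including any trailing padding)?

0..4  cooldown  (4B, 4-aligned)
4..5  x  (1B, 1-aligned)
5..8  -- padding (3B)
8..12  y  (4B, 4-aligned)
12..16  team  (4B, 4-aligned)
16..20  z  (4B, 4-aligned)
20..21  vy  (1B, 1-aligned)
21..24  -- padding (3B)
24..28  score  (4B, 4-aligned)
sizeof = 28, alignof = 4
data bytes 22, size 28 → padding 6

6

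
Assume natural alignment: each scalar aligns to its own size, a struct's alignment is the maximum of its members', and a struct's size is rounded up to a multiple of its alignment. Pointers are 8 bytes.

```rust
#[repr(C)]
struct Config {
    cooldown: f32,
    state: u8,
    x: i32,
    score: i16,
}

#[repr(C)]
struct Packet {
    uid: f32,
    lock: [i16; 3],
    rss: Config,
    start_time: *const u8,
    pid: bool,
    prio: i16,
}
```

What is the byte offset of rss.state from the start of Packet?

16

Config: 0..4  cooldown  (4B, 4-aligned); 4..5  state  (1B, 1-aligned); 5..8  -- padding (3B); 8..12  x  (4B, 4-aligned); 12..14  score  (2B, 2-aligned); 14..16  -- tail padding (2B); sizeof = 16, alignof = 4
0..4  uid  (4B, 4-aligned)
4..10  lock  (6B, 2-aligned)
10..12  -- padding (2B)
12..28  rss  (16B, 4-aligned)
within Config: state at 4
12 + 4 = 16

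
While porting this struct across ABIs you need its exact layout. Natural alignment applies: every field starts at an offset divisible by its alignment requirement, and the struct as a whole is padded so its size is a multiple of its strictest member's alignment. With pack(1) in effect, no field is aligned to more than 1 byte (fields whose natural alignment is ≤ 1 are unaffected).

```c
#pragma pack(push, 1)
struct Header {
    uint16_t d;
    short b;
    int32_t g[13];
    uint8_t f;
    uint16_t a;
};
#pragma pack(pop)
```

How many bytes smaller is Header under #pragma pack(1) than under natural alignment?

natural layout:
  0..2  d  (2B, 2-aligned)
  2..4  b  (2B, 2-aligned)
  4..56  g  (52B, 4-aligned)
  56..57  f  (1B, 1-aligned)
  57..58  -- padding (1B)
  58..60  a  (2B, 2-aligned)
  sizeof = 60, alignof = 4
packed(1) layout:
  0..2  d  (2B, 1-aligned)
  2..4  b  (2B, 1-aligned)
  4..56  g  (52B, 1-aligned)
  56..57  f  (1B, 1-aligned)
  57..59  a  (2B, 1-aligned)
  sizeof = 59, alignof = 1
60 − 59 = 1

1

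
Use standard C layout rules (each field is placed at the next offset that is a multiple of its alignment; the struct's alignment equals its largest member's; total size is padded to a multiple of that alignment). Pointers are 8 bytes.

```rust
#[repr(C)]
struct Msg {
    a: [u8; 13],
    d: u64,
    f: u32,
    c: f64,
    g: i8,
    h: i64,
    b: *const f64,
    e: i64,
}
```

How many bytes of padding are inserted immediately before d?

a at 0 (size 13, align 1) → ends 13
pad 3 to align 8 for d
d at 16 (size 8, align 8) → ends 24

3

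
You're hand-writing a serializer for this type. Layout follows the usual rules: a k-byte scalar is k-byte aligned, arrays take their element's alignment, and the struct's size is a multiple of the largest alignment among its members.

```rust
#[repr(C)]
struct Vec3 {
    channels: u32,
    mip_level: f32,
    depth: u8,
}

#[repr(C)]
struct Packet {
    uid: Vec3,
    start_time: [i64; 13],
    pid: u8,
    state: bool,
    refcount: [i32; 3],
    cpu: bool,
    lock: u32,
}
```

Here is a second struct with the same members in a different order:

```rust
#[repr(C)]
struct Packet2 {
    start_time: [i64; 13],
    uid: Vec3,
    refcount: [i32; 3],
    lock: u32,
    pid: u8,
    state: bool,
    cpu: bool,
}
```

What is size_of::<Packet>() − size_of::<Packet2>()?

8

Vec3: channels at 0 (size 4, align 4) → ends 4; mip_level at 4 (size 4, align 4) → ends 8; depth at 8 (size 1, align 1) → ends 9; tail pad 3 to reach multiple of 4; total 12 bytes, alignment 4
uid at 0 (size 12, align 4) → ends 12
pad 4 to align 8 for start_time
start_time at 16 (size 104, align 8) → ends 120
pid at 120 (size 1, align 1) → ends 121
state at 121 (size 1, align 1) → ends 122
pad 2 to align 4 for refcount
refcount at 124 (size 12, align 4) → ends 136
cpu at 136 (size 1, align 1) → ends 137
pad 3 to align 4 for lock
lock at 140 (size 4, align 4) → ends 144
total 144 bytes, alignment 8
— Packet2 —
start_time at 0 (size 104, align 8) → ends 104
uid at 104 (size 12, align 4) → ends 116
refcount at 116 (size 12, align 4) → ends 128
lock at 128 (size 4, align 4) → ends 132
pid at 132 (size 1, align 1) → ends 133
state at 133 (size 1, align 1) → ends 134
cpu at 134 (size 1, align 1) → ends 135
tail pad 1 to reach multiple of 8
total 136 bytes, alignment 8
144 − 136 = 8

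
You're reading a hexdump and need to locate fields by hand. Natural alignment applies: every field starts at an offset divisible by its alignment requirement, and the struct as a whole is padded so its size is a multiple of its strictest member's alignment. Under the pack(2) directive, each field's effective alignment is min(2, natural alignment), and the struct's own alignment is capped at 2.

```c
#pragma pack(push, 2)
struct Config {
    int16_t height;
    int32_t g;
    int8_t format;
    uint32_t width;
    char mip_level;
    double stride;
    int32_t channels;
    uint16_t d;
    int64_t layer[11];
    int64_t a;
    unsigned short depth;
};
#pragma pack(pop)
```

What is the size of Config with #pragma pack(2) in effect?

@0: height [2B, align 2] → 2
@2: g [4B, align 2] → 6
@6: format [1B, align 1] → 7
+1 pad (align 2)
@8: width [4B, align 2] → 12
@12: mip_level [1B, align 1] → 13
+1 pad (align 2)
@14: stride [8B, align 2] → 22
@22: channels [4B, align 2] → 26
@26: d [2B, align 2] → 28
@28: layer [88B, align 2] → 116
@116: a [8B, align 2] → 124
@124: depth [2B, align 2] → 126
size 126, align 2

126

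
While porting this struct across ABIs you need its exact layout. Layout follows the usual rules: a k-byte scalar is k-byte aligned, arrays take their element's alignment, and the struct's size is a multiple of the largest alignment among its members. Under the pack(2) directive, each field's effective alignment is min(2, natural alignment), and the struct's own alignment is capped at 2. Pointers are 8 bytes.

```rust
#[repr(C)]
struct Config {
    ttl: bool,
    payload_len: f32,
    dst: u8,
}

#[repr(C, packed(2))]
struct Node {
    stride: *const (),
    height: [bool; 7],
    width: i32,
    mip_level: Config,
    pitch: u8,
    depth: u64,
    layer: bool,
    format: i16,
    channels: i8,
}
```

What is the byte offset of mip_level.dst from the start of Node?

Config: 0..1  ttl  (1B, 1-aligned); 1..4  -- padding (3B); 4..8  payload_len  (4B, 4-aligned); 8..9  dst  (1B, 1-aligned); 9..12  -- tail padding (3B); sizeof = 12, alignof = 4
0..8  stride  (8B, 2-aligned)
8..15  height  (7B, 1-aligned)
15..16  -- padding (1B)
16..20  width  (4B, 2-aligned)
20..32  mip_level  (12B, 2-aligned)
within Config: dst at 8
20 + 8 = 28

28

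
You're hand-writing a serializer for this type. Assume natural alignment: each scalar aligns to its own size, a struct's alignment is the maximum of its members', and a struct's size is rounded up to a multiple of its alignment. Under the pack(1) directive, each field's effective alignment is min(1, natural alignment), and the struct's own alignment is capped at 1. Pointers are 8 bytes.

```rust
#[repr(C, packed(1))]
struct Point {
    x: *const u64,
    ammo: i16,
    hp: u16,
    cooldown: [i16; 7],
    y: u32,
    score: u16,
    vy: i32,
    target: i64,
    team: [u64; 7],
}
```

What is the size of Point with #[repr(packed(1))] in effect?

@0: x [8B, align 1] → 8
@8: ammo [2B, align 1] → 10
@10: hp [2B, align 1] → 12
@12: cooldown [14B, align 1] → 26
@26: y [4B, align 1] → 30
@30: score [2B, align 1] → 32
@32: vy [4B, align 1] → 36
@36: target [8B, align 1] → 44
@44: team [56B, align 1] → 100
size 100, align 1

100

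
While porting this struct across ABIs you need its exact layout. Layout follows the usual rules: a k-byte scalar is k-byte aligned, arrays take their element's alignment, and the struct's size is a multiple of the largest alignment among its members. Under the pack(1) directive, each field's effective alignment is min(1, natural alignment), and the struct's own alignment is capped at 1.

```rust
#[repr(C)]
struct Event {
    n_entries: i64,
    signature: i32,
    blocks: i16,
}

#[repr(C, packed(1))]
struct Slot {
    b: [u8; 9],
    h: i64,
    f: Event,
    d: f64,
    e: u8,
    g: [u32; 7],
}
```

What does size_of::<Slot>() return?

70 bytes

Event: 0..8  n_entries  (8B, 8-aligned); 8..12  signature  (4B, 4-aligned); 12..14  blocks  (2B, 2-aligned); 14..16  -- tail padding (2B); sizeof = 16, alignof = 8
0..9  b  (9B, 1-aligned)
9..17  h  (8B, 1-aligned)
17..33  f  (16B, 1-aligned)
33..41  d  (8B, 1-aligned)
41..42  e  (1B, 1-aligned)
42..70  g  (28B, 1-aligned)
sizeof = 70, alignof = 1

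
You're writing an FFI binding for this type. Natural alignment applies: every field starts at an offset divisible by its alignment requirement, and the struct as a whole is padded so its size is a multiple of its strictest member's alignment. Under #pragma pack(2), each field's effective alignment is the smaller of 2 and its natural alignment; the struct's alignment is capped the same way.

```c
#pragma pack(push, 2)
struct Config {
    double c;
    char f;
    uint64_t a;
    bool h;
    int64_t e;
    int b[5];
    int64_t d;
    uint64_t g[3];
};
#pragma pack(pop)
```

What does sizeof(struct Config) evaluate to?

0..8  c  (8B, 2-aligned)
8..9  f  (1B, 1-aligned)
9..10  -- padding (1B)
10..18  a  (8B, 2-aligned)
18..19  h  (1B, 1-aligned)
19..20  -- padding (1B)
20..28  e  (8B, 2-aligned)
28..48  b  (20B, 2-aligned)
48..56  d  (8B, 2-aligned)
56..80  g  (24B, 2-aligned)
sizeof = 80, alignof = 2

80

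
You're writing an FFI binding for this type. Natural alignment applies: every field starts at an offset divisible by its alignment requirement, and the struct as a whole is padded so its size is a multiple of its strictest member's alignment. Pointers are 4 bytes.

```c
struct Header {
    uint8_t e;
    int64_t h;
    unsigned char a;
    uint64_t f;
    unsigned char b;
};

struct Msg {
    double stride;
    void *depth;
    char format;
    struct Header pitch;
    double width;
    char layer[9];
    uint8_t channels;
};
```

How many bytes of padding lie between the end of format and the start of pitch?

3

Header: @0: e [1B, align 1] → 1; +7 pad (align 8); @8: h [8B, align 8] → 16; @16: a [1B, align 1] → 17; +7 pad (align 8); @24: f [8B, align 8] → 32; @32: b [1B, align 1] → 33; +7 tail pad (align 8); size 40, align 8
@0: stride [8B, align 8] → 8
@8: depth [4B, align 4] → 12
@12: format [1B, align 1] → 13
+3 pad (align 8)
@16: pitch [40B, align 8] → 56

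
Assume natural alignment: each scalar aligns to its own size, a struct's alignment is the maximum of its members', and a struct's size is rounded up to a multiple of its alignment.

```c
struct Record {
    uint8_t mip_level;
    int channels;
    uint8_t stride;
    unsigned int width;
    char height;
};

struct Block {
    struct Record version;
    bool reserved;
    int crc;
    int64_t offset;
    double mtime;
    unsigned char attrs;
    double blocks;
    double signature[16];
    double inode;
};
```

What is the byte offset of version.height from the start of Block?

16

Record: mip_level at 0 (size 1, align 1) → ends 1; pad 3 to align 4 for channels; channels at 4 (size 4, align 4) → ends 8; stride at 8 (size 1, align 1) → ends 9; pad 3 to align 4 for width; width at 12 (size 4, align 4) → ends 16; height at 16 (size 1, align 1) → ends 17; tail pad 3 to reach multiple of 4; total 20 bytes, alignment 4
version at 0 (size 20, align 4) → ends 20
within Record: height at 16
0 + 16 = 16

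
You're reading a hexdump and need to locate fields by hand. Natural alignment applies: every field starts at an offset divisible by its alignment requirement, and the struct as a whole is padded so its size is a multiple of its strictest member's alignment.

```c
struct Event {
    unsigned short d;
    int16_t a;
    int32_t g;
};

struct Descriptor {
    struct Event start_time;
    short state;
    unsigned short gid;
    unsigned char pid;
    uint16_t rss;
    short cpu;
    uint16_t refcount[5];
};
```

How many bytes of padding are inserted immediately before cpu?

Event: d at 0 (size 2, align 2) → ends 2; a at 2 (size 2, align 2) → ends 4; g at 4 (size 4, align 4) → ends 8; total 8 bytes, alignment 4
start_time at 0 (size 8, align 4) → ends 8
state at 8 (size 2, align 2) → ends 10
gid at 10 (size 2, align 2) → ends 12
pid at 12 (size 1, align 1) → ends 13
pad 1 to align 2 for rss
rss at 14 (size 2, align 2) → ends 16
cpu at 16 (size 2, align 2) → ends 18

0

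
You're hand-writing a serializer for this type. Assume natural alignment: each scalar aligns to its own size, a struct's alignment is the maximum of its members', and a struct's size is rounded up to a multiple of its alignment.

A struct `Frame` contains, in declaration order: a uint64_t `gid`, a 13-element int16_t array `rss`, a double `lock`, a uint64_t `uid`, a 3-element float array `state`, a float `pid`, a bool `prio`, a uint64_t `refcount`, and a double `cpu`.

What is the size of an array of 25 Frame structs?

2400

0..8  gid  (8B, 8-aligned)
8..34  rss  (26B, 2-aligned)
34..40  -- padding (6B)
40..48  lock  (8B, 8-aligned)
48..56  uid  (8B, 8-aligned)
56..68  state  (12B, 4-aligned)
68..72  pid  (4B, 4-aligned)
72..73  prio  (1B, 1-aligned)
73..80  -- padding (7B)
80..88  refcount  (8B, 8-aligned)
88..96  cpu  (8B, 8-aligned)
sizeof = 96, alignof = 8
array of 25: 25 × 96 = 2400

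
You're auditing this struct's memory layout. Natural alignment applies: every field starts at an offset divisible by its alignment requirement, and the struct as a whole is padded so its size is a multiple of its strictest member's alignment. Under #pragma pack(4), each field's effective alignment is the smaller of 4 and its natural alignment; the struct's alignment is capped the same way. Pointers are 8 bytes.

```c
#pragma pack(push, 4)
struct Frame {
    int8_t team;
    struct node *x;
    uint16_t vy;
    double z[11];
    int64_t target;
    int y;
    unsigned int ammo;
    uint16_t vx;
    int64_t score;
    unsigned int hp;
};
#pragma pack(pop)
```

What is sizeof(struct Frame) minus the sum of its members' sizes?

7

@0: team [1B, align 1] → 1
+3 pad (align 4)
@4: x [8B, align 4] → 12
@12: vy [2B, align 2] → 14
+2 pad (align 4)
@16: z [88B, align 4] → 104
@104: target [8B, align 4] → 112
@112: y [4B, align 4] → 116
@116: ammo [4B, align 4] → 120
@120: vx [2B, align 2] → 122
+2 pad (align 4)
@124: score [8B, align 4] → 132
@132: hp [4B, align 4] → 136
size 136, align 4
data bytes 129, size 136 → padding 7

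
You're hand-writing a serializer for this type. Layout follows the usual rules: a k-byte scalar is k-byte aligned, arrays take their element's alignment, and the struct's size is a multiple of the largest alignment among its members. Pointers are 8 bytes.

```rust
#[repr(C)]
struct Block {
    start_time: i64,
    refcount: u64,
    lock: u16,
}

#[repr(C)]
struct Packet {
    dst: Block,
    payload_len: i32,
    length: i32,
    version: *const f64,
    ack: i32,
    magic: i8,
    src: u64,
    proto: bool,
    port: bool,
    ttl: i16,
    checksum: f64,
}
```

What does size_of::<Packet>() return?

Block: @0: start_time [8B, align 8] → 8; @8: refcount [8B, align 8] → 16; @16: lock [2B, align 2] → 18; +6 tail pad (align 8); size 24, align 8
@0: dst [24B, align 8] → 24
@24: payload_len [4B, align 4] → 28
@28: length [4B, align 4] → 32
@32: version [8B, align 8] → 40
@40: ack [4B, align 4] → 44
@44: magic [1B, align 1] → 45
+3 pad (align 8)
@48: src [8B, align 8] → 56
@56: proto [1B, align 1] → 57
@57: port [1B, align 1] → 58
@58: ttl [2B, align 2] → 60
+4 pad (align 8)
@64: checksum [8B, align 8] → 72
size 72, align 8

72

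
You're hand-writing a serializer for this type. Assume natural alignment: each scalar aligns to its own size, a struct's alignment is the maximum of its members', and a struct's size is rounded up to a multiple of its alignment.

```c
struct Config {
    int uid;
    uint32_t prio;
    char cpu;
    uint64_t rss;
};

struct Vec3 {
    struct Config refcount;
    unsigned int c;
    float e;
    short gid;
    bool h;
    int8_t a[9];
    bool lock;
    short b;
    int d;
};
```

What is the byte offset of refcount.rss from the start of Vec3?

16

Config: 0..4  uid  (4B, 4-aligned); 4..8  prio  (4B, 4-aligned); 8..9  cpu  (1B, 1-aligned); 9..16  -- padding (7B); 16..24  rss  (8B, 8-aligned); sizeof = 24, alignof = 8
0..24  refcount  (24B, 8-aligned)
within Config: rss at 16
0 + 16 = 16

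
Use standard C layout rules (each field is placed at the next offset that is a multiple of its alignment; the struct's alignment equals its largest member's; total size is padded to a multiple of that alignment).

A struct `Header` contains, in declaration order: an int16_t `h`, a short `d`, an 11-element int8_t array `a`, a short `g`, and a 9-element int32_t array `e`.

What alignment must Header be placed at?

member alignments: h=2, d=2, a=1, g=2, e=4
max = 4

4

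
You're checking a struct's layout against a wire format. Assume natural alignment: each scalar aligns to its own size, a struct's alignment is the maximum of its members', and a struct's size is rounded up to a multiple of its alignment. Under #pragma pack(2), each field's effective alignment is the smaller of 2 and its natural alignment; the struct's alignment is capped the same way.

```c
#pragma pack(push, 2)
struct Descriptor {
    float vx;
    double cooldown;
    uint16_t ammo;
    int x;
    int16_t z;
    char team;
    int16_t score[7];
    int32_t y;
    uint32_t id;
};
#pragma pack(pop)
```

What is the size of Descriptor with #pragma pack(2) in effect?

vx at 0 (size 4, align 2) → ends 4
cooldown at 4 (size 8, align 2) → ends 12
ammo at 12 (size 2, align 2) → ends 14
x at 14 (size 4, align 2) → ends 18
z at 18 (size 2, align 2) → ends 20
team at 20 (size 1, align 1) → ends 21
pad 1 to align 2 for score
score at 22 (size 14, align 2) → ends 36
y at 36 (size 4, align 2) → ends 40
id at 40 (size 4, align 2) → ends 44
total 44 bytes, alignment 2

44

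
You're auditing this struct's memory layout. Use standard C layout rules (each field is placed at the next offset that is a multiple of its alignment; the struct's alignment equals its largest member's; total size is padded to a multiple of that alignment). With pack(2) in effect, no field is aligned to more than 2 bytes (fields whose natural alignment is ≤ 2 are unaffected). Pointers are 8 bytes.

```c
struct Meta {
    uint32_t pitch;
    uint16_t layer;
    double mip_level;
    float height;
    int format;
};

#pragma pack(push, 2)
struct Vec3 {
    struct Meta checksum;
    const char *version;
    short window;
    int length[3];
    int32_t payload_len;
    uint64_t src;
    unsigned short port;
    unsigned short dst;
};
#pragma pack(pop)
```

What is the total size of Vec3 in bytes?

Meta: pitch at 0 (size 4, align 4) → ends 4; layer at 4 (size 2, align 2) → ends 6; pad 2 to align 8 for mip_level; mip_level at 8 (size 8, align 8) → ends 16; height at 16 (size 4, align 4) → ends 20; format at 20 (size 4, align 4) → ends 24; total 24 bytes, alignment 8
checksum at 0 (size 24, align 2) → ends 24
version at 24 (size 8, align 2) → ends 32
window at 32 (size 2, align 2) → ends 34
length at 34 (size 12, align 2) → ends 46
payload_len at 46 (size 4, align 2) → ends 50
src at 50 (size 8, align 2) → ends 58
port at 58 (size 2, align 2) → ends 60
dst at 60 (size 2, align 2) → ends 62
total 62 bytes, alignment 2

62 bytes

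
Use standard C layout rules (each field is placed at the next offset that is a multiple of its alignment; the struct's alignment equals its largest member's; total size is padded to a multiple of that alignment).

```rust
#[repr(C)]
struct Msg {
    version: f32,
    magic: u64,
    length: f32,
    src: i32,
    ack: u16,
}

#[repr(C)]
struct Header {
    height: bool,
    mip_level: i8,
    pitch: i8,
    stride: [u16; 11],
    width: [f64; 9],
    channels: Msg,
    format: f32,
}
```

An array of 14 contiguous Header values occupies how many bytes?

Msg: 0..4  version  (4B, 4-aligned); 4..8  -- padding (4B); 8..16  magic  (8B, 8-aligned); 16..20  length  (4B, 4-aligned); 20..24  src  (4B, 4-aligned); 24..26  ack  (2B, 2-aligned); 26..32  -- tail padding (6B); sizeof = 32, alignof = 8
0..1  height  (1B, 1-aligned)
1..2  mip_level  (1B, 1-aligned)
2..3  pitch  (1B, 1-aligned)
3..4  -- padding (1B)
4..26  stride  (22B, 2-aligned)
26..32  -- padding (6B)
32..104  width  (72B, 8-aligned)
104..136  channels  (32B, 8-aligned)
136..140  format  (4B, 4-aligned)
140..144  -- tail padding (4B)
sizeof = 144, alignof = 8
array of 14: 14 × 144 = 2016

2016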